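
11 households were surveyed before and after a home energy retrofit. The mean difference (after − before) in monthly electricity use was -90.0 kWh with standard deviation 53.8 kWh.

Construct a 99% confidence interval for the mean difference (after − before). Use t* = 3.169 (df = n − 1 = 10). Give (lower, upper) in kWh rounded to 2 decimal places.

Paired design: SE = s_d/√n = 53.8/√11 = 16.2213.
t* = 3.169; margin of error = 3.169 × 16.2213 = 51.4053.
-90.0 ± 51.4053 → (-141.41, -38.59).

(-141.41, -38.59)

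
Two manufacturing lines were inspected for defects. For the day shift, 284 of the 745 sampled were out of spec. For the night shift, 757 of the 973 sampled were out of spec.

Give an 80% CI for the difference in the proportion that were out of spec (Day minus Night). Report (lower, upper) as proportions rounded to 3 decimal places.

Sample proportions: 284/745 = 0.3812, 757/973 = 0.7780.
Each SE is √(p̂(1−p̂)/n): √(0.3812·0.6188/745) = 0.01779 and √(0.7780·0.2220/973) = 0.01332.
SE(p̂₁ − p̂₂) = √(SE₁² + SE₂²) = √(0.0003164841 + 0.0001774224) = 0.02222, since the two samples are independent.
At 80% confidence z* = 1.282; margin = 1.282 × 0.02222 = 0.02849.
The difference is 0.3812 − 0.7780 = -0.3968, so the interval is -0.3968 ± 0.02849 = (-0.425, -0.368).

(-0.425, -0.368)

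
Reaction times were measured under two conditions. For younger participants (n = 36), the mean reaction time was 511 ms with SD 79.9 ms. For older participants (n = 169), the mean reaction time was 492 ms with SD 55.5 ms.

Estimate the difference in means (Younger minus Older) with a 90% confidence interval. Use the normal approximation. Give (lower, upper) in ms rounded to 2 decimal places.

Standard errors of each mean: 79.9/√36 = 13.3167 and 55.5/√169 = 4.2692.
SE(x̄₁ − x̄₂) = √(13.3167² + 4.2692²) = 13.9843 for independent samples with unequal variances.
With z* = 1.645, the margin is 1.645 × 13.9843 = 23.0042.
x̄₁ − x̄₂ = 511 − 492 = 19.0000; the interval is 19.0000 ± 23.0042 = (-4.00, 42.00).

(-4.00, 42.00)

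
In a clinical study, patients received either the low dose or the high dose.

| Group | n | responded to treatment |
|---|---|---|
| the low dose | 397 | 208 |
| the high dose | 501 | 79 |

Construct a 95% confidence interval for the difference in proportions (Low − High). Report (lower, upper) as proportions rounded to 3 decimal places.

Sample proportions: 208/397 = 0.5239, 79/501 = 0.1577.
Each SE is √(p̂(1−p̂)/n): √(0.5239·0.4761/397) = 0.02507 and √(0.1577·0.8423/501) = 0.01628.
SE(p̂₁ − p̂₂) = √(SE₁² + SE₂²) = √(0.0006285049 + 0.0002650384) = 0.02989, since the two samples are independent.
At 95% confidence z* = 1.960; margin = 1.960 × 0.02989 = 0.05858.
The difference is 0.5239 − 0.1577 = 0.3662, so the interval is 0.3662 ± 0.05858 = (0.308, 0.425).

(0.308, 0.425)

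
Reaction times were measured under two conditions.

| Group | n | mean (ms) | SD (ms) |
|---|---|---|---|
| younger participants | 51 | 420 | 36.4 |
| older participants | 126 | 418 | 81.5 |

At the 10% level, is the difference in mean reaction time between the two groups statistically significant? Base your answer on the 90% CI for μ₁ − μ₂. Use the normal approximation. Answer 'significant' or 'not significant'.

Standard errors of each mean: 36.4/√51 = 5.0970 and 81.5/√126 = 7.2606.
SE(x̄₁ − x̄₂) = √(5.0970² + 7.2606²) = 8.8711 for independent samples with unequal variances.
With z* = 1.645, the margin is 1.645 × 8.8711 = 14.5930.
x̄₁ − x̄₂ = 420 − 418 = 2.0000; the interval is 2.0000 ± 14.5930 = (-12.5930, 16.5930).
The interval (-12.5930, 16.5930) contains 0, so the difference is not significant.

not significant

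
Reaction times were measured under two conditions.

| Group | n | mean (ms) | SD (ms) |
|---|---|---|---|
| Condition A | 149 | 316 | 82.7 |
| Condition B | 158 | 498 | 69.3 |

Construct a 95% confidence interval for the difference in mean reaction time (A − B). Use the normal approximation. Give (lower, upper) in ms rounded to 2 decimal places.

SE₁ = s₁/√n₁ = 82.7/√149 = 6.7750; SE₂ = 69.3/√158 = 5.5132.
Independent samples, unequal variances: SE_diff = √(SE₁² + SE₂²) = √(45.900625 + 30.39537424) = 8.7348.
z* = 1.960, so margin of error = 1.960 × 8.7348 = 17.1202.
Difference in means = 316 − 498 = -182.0000.
-182.0000 ± 17.1202 → (-199.12, -164.88).

(-199.12, -164.88)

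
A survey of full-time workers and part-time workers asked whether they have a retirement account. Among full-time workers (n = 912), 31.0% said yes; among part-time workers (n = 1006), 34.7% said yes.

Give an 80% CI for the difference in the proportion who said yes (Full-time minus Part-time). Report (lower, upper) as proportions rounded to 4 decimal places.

(-0.0645, -0.0095)

Each SE is √(p̂(1−p̂)/n): √(0.3100·0.6900/912) = 0.01531 and √(0.3470·0.6530/1006) = 0.01501.
SE(p̂₁ − p̂₂) = √(SE₁² + SE₂²) = √(0.0002343961 + 0.0002253001) = 0.02144, since the two samples are independent.
At 80% confidence z* = 1.282; margin = 1.282 × 0.02144 = 0.02749.
The difference is 0.3100 − 0.3470 = -0.0370, so the interval is -0.0370 ± 0.02749 = (-0.0645, -0.0095).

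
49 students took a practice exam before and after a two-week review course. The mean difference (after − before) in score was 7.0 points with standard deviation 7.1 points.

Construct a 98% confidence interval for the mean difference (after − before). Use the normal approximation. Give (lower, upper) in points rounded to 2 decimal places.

(4.64, 9.36)

Paired design: SE = s_d/√n = 7.1/√49 = 1.0143.
z* = 2.326; margin of error = 2.326 × 1.0143 = 2.3593.
7.0 ± 2.3593 → (4.64, 9.36).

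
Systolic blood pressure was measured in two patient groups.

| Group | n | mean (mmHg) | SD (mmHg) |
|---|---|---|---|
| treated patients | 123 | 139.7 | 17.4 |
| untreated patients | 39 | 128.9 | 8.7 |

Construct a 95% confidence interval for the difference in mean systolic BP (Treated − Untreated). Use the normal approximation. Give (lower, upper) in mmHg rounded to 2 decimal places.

(6.69, 14.91)

Standard errors of each mean: 17.4/√123 = 1.5689 and 8.7/√39 = 1.3931.
SE(x̄₁ − x̄₂) = √(1.5689² + 1.3931²) = 2.0981 for independent samples with unequal variances.
With z* = 1.960, the margin is 1.960 × 2.0981 = 4.1123.
x̄₁ − x̄₂ = 139.7 − 128.9 = 10.8000; the interval is 10.8000 ± 4.1123 = (6.69, 14.91).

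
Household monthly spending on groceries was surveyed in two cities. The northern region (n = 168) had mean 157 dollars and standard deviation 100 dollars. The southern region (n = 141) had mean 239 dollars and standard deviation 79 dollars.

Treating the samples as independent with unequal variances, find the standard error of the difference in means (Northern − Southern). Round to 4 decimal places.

Per-group SEs: s₁/√n₁ = 100/√168 = 7.7152, s₂/√n₂ = 79/√141 = 6.6530.
Unpooled SE of the difference: √(59.52431104 + 44.262409) = 10.1876.

10.1876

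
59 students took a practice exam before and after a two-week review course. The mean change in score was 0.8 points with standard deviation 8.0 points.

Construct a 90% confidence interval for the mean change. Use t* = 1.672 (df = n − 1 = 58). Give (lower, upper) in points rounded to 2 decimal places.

(-0.94, 2.54)

Paired design: SE = s_d/√n = 8.0/√59 = 1.0415.
t* = 1.672; margin of error = 1.672 × 1.0415 = 1.7414.
0.8 ± 1.7414 → (-0.94, 2.54).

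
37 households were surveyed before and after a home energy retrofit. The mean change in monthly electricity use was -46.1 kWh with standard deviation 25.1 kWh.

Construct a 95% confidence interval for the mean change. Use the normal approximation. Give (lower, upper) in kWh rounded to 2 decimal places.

(-54.19, -38.01)

This is a matched-pairs design, so SE = s_d/√n = 25.1/√37 = 4.1264.
Margin = 1.960 × 4.1264 = 8.0877; the interval is -46.1 ± 8.0877 = (-54.19, -38.01).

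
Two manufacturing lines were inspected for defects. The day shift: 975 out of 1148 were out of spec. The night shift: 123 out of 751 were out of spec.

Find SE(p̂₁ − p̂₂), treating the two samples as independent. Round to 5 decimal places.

Sample proportions: 975/1148 = 0.8493, 123/751 = 0.1638.
Each SE is √(p̂(1−p̂)/n): √(0.8493·0.1507/1148) = 0.01056 and √(0.1638·0.8362/751) = 0.01350.
SE(p̂₁ − p̂₂) = √(SE₁² + SE₂²) = √(0.0001115136 + 0.00018225) = 0.01714, since the two samples are independent.

0.01714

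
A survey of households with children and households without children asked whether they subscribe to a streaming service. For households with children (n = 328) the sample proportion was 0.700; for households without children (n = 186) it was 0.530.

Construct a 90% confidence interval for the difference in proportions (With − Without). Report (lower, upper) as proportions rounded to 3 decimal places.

SE₁ = √(p̂₁(1−p̂₁)/n₁) = √(0.7000·0.3000/328) = 0.02530; SE₂ = √(0.5300·0.4700/186) = 0.03660.
Independent samples: SE of the difference = √(SE₁² + SE₂²) = √(0.00064009 + 0.00133956) = 0.04449.
z* for 90% confidence is 1.645, so the margin of error is 1.645 × 0.04449 = 0.07319.
Point estimate p̂₁ − p̂₂ = 0.7000 − 0.5300 = 0.1700.
0.1700 ± 0.07319 → (0.097, 0.243).

(0.097, 0.243)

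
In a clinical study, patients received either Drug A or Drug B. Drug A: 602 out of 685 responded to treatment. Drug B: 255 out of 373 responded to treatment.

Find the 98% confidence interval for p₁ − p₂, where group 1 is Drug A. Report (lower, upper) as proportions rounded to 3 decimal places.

(0.132, 0.258)

First, p̂₁ = 602/685 = 0.8788; p̂₂ = 255/373 = 0.6836.
The two standard errors are √(0.8788×0.1212/685) = 0.01247 and √(0.6836×0.3164/373) = 0.02408.
Because the samples are independent, SE_diff = √(0.01247² + 0.02408²) = 0.02712.
Using z* = 2.326 for 98%, ME = 2.326 × 0.02712 = 0.06308.
p̂₁ − p̂₂ = 0.1952; interval 0.1952 ± 0.06308 gives (0.132, 0.258).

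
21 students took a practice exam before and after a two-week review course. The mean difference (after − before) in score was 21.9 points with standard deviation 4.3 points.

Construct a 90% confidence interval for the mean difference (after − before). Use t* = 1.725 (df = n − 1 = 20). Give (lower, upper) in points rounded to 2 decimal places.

(20.28, 23.52)

Paired design: SE = s_d/√n = 4.3/√21 = 0.9383.
t* = 1.725; margin of error = 1.725 × 0.9383 = 1.6186.
21.9 ± 1.6186 → (20.28, 23.52).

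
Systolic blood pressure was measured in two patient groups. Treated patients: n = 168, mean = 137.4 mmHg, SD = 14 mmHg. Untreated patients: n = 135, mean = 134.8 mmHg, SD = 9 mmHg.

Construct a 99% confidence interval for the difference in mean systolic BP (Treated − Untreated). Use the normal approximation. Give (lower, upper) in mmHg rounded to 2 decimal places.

Standard errors of each mean: 14/√168 = 1.0801 and 9/√135 = 0.7746.
SE(x̄₁ − x̄₂) = √(1.0801² + 0.7746²) = 1.3291 for independent samples with unequal variances.
With z* = 2.576, the margin is 2.576 × 1.3291 = 3.4238.
x̄₁ − x̄₂ = 137.4 − 134.8 = 2.6000; the interval is 2.6000 ± 3.4238 = (-0.82, 6.02).

(-0.82, 6.02)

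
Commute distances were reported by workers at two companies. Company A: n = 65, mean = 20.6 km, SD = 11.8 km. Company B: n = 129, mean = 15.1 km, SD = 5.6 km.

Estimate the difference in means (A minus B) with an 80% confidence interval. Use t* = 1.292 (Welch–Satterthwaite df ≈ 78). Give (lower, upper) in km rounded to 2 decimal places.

SE₁ = s₁/√n₁ = 11.8/√65 = 1.4636; SE₂ = 5.6/√129 = 0.4931.
Independent samples, unequal variances: SE_diff = √(SE₁² + SE₂²) = √(2.14212496 + 0.24314761) = 1.5444.
t* = 1.292, so margin of error = 1.292 × 1.5444 = 1.9954.
Difference in means = 20.6 − 15.1 = 5.5000.
5.5000 ± 1.9954 → (3.50, 7.50).

(3.50, 7.50)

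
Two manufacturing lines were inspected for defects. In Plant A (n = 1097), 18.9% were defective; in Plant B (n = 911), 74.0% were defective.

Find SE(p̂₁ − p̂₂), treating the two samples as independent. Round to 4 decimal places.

SE₁ = √(p̂₁(1−p̂₁)/n₁) = √(0.1890·0.8110/1097) = 0.01182; SE₂ = √(0.7400·0.2600/911) = 0.01453.
Independent samples: SE of the difference = √(SE₁² + SE₂²) = √(0.0001397124 + 0.0002111209) = 0.01873.

0.0187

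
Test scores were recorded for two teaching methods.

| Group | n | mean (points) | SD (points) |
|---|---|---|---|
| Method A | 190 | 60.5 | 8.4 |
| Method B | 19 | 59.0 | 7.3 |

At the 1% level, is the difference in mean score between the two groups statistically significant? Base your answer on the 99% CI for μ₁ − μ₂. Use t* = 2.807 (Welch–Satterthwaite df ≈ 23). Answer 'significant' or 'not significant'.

Standard errors of each mean: 8.4/√190 = 0.6094 and 7.3/√19 = 1.6747.
SE(x̄₁ − x̄₂) = √(0.6094² + 1.6747²) = 1.7821 for independent samples with unequal variances.
With t* = 2.807, the margin is 2.807 × 1.7821 = 5.0024.
x̄₁ − x̄₂ = 60.5 − 59.0 = 1.5000; the interval is 1.5000 ± 5.0024 = (-3.5024, 6.5024).
The interval (-3.5024, 6.5024) contains 0, so the difference is not significant.

not significant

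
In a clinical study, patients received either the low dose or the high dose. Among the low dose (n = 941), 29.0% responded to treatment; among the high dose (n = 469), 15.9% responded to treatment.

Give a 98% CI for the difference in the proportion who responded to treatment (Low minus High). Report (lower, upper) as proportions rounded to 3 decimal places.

(0.079, 0.183)

SE₁ = √(p̂₁(1−p̂₁)/n₁) = √(0.2900·0.7100/941) = 0.01479; SE₂ = √(0.1590·0.8410/469) = 0.01689.
Independent samples: SE of the difference = √(SE₁² + SE₂²) = √(0.0002187441 + 0.0002852721) = 0.02245.
z* for 98% confidence is 2.326, so the margin of error is 2.326 × 0.02245 = 0.05222.
Point estimate p̂₁ − p̂₂ = 0.2900 − 0.1590 = 0.1310.
0.1310 ± 0.05222 → (0.079, 0.183).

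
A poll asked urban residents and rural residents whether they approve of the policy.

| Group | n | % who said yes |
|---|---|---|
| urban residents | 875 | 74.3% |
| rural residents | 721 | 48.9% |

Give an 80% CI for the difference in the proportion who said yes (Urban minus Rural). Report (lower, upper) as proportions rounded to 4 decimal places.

Each SE is √(p̂(1−p̂)/n): √(0.7430·0.2570/875) = 0.01477 and √(0.4890·0.5110/721) = 0.01862.
SE(p̂₁ − p̂₂) = √(SE₁² + SE₂²) = √(0.0002181529 + 0.0003467044) = 0.02377, since the two samples are independent.
At 80% confidence z* = 1.282; margin = 1.282 × 0.02377 = 0.03047.
The difference is 0.7430 − 0.4890 = 0.2540, so the interval is 0.2540 ± 0.03047 = (0.2235, 0.2845).

(0.2235, 0.2845)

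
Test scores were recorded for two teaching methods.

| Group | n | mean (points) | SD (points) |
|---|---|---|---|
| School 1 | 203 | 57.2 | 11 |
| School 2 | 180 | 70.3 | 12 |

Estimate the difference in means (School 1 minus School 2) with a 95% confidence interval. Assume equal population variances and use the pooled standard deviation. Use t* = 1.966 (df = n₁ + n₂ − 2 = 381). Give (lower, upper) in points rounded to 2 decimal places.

(-15.41, -10.79)

Pooled variance s_p² = [202·11² + 179·12²] / (203+180−2) = 131.8058, so s_p = 11.4807.
SE_diff = s_p·√(1/n₁ + 1/n₂) = 11.4807·√(1/203 + 1/180) = 1.1754.
t* = 1.966; margin = 1.966 × 1.1754 = 2.3108.
Difference = 57.2 − 70.3 = -13.1000.
-13.1000 ± 2.3108 → (-15.41, -10.79).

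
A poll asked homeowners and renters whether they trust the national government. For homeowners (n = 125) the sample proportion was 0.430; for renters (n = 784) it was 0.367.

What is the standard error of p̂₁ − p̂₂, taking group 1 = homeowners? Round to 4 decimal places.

0.0475

SE₁ = √(p̂₁(1−p̂₁)/n₁) = √(0.4300·0.5700/125) = 0.04428; SE₂ = √(0.3670·0.6330/784) = 0.01721.
Independent samples: SE of the difference = √(SE₁² + SE₂²) = √(0.0019607184 + 0.0002961841) = 0.04751.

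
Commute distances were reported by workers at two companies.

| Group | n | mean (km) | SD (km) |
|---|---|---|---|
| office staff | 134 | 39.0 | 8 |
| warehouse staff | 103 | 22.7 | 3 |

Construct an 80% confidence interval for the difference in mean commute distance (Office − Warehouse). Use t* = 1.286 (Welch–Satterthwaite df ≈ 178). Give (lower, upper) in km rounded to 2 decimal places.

(15.33, 17.27)

SE₁ = s₁/√n₁ = 8/√134 = 0.6911; SE₂ = 3/√103 = 0.2956.
Independent samples, unequal variances: SE_diff = √(SE₁² + SE₂²) = √(0.47761921 + 0.08737936) = 0.7517.
t* = 1.286, so margin of error = 1.286 × 0.7517 = 0.9667.
Difference in means = 39.0 − 22.7 = 16.3000.
16.3000 ± 0.9667 → (15.33, 17.27).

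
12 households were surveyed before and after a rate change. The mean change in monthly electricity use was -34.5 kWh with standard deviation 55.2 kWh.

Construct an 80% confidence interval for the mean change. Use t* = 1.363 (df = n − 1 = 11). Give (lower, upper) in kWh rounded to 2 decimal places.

Paired design: SE = s_d/√n = 55.2/√12 = 15.9349.
t* = 1.363; margin of error = 1.363 × 15.9349 = 21.7193.
-34.5 ± 21.7193 → (-56.22, -12.78).

(-56.22, -12.78)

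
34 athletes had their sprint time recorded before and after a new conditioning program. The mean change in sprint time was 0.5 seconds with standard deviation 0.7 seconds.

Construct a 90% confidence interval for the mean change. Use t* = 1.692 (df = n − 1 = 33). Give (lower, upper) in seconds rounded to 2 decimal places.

(0.30, 0.70)

This is a matched-pairs design, so SE = s_d/√n = 0.7/√34 = 0.1200.
Margin = 1.692 × 0.1200 = 0.2030; the interval is 0.5 ± 0.2030 = (0.30, 0.70).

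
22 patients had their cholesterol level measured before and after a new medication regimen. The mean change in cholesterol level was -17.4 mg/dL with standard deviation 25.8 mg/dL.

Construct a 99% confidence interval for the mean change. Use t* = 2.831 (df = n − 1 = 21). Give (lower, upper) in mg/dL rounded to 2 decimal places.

This is a matched-pairs design, so SE = s_d/√n = 25.8/√22 = 5.5006.
Margin = 2.831 × 5.5006 = 15.5722; the interval is -17.4 ± 15.5722 = (-32.97, -1.83).

(-32.97, -1.83)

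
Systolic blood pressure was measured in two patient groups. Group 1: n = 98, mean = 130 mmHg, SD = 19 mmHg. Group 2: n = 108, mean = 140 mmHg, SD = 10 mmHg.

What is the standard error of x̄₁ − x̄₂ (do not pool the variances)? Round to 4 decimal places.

2.1470

Per-group SEs: s₁/√n₁ = 19/√98 = 1.9193, s₂/√n₂ = 10/√108 = 0.9623.
Unpooled SE of the difference: √(3.68371249 + 0.92602129) = 2.1470.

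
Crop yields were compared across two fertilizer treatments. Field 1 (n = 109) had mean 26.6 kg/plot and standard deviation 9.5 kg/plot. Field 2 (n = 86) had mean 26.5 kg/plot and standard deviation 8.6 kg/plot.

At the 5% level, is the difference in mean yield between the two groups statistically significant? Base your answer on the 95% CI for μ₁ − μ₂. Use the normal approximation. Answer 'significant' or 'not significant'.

SE₁ = s₁/√n₁ = 9.5/√109 = 0.9099; SE₂ = 8.6/√86 = 0.9274.
Independent samples, unequal variances: SE_diff = √(SE₁² + SE₂²) = √(0.82791801 + 0.86007076) = 1.2992.
z* = 1.960, so margin of error = 1.960 × 1.2992 = 2.5464.
Difference in means = 26.6 − 26.5 = 0.1000.
0.1000 ± 2.5464 → (-2.4464, 2.6464).
The interval (-2.4464, 2.6464) contains 0, so the difference is not significant.

not significant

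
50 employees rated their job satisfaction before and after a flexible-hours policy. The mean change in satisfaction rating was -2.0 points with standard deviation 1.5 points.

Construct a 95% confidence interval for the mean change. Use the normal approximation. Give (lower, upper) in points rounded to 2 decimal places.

(-2.42, -1.58)

This is a matched-pairs design, so SE = s_d/√n = 1.5/√50 = 0.2121.
Margin = 1.960 × 0.2121 = 0.4157; the interval is -2.0 ± 0.4157 = (-2.42, -1.58).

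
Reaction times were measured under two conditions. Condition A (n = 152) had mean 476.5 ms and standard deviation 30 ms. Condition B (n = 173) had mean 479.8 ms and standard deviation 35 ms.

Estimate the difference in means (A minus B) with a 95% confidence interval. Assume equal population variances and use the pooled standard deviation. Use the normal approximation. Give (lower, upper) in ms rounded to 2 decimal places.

(-10.44, 3.84)

Pooled variance s_p² = [151·30² + 172·35²] / (152+173−2) = 1073.0650, so s_p = 32.7577.
SE_diff = s_p·√(1/n₁ + 1/n₂) = 32.7577·√(1/152 + 1/173) = 3.6418.
z* = 1.960; margin = 1.960 × 3.6418 = 7.1379.
Difference = 476.5 − 479.8 = -3.3000.
-3.3000 ± 7.1379 → (-10.44, 3.84).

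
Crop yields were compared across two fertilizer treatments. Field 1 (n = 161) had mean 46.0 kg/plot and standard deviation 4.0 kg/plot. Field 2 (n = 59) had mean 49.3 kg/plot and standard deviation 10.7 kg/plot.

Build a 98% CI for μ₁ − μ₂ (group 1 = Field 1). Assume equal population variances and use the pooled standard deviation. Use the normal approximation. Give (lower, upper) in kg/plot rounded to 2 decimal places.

s_p = √[((n₁−1)s₁² + (n₂−1)s₂²)/(n₁+n₂−2)] = √[(160·4.0² + 58·10.7²)/218] = 6.4964.
SE = 6.4964·√(1/161 + 1/59) = 0.9887.
With z* = 2.326, margin = 2.326 × 0.9887 = 2.2997.
x̄₁ − x̄₂ = 46.0 − 49.3 = -3.3000; interval -3.3000 ± 2.2997 = (-5.60, -1.00).

(-5.60, -1.00)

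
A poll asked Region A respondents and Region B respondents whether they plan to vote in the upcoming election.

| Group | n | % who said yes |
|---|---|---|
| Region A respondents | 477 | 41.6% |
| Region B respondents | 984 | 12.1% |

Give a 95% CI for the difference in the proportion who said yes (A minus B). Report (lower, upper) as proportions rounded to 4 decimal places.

(0.2463, 0.3437)

The two standard errors are √(0.4160×0.5840/477) = 0.02257 and √(0.1210×0.8790/984) = 0.01040.
Because the samples are independent, SE_diff = √(0.02257² + 0.01040²) = 0.02485.
Using z* = 1.960 for 95%, ME = 1.960 × 0.02485 = 0.04871.
p̂₁ − p̂₂ = 0.2950; interval 0.2950 ± 0.04871 gives (0.2463, 0.3437).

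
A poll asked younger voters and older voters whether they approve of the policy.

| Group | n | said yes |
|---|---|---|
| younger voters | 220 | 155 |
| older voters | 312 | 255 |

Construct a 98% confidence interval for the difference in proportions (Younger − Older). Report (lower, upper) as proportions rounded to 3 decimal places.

(-0.201, -0.025)

First, p̂₁ = 155/220 = 0.7045; p̂₂ = 255/312 = 0.8173.
The two standard errors are √(0.7045×0.2955/220) = 0.03076 and √(0.8173×0.1827/312) = 0.02188.
Because the samples are independent, SE_diff = √(0.03076² + 0.02188²) = 0.03775.
Using z* = 2.326 for 98%, ME = 2.326 × 0.03775 = 0.08781.
p̂₁ − p̂₂ = -0.1128; interval -0.1128 ± 0.08781 gives (-0.201, -0.025).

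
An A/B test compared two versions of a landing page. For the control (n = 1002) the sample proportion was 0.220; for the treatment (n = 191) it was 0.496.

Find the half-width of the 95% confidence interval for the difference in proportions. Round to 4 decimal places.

0.0754

SE₁ = √(p̂₁(1−p̂₁)/n₁) = √(0.2200·0.7800/1002) = 0.01309; SE₂ = √(0.4960·0.5040/191) = 0.03618.
Independent samples: SE of the difference = √(SE₁² + SE₂²) = √(0.0001713481 + 0.0013089924) = 0.03848.
z* for 95% confidence is 1.960, so the margin of error is 1.960 × 0.03848 = 0.07542.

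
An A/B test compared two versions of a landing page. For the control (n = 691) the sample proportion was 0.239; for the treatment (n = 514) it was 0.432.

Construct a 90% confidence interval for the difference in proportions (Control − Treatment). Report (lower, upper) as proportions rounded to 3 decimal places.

SE₁ = √(p̂₁(1−p̂₁)/n₁) = √(0.2390·0.7610/691) = 0.01622; SE₂ = √(0.4320·0.5680/514) = 0.02185.
Independent samples: SE of the difference = √(SE₁² + SE₂²) = √(0.0002630884 + 0.0004774225) = 0.02721.
z* for 90% confidence is 1.645, so the margin of error is 1.645 × 0.02721 = 0.04476.
Point estimate p̂₁ − p̂₂ = 0.2390 − 0.4320 = -0.1930.
-0.1930 ± 0.04476 → (-0.238, -0.148).

(-0.238, -0.148)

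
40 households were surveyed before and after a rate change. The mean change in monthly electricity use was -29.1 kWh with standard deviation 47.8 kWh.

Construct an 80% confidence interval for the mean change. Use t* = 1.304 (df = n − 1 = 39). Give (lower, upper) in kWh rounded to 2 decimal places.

(-38.96, -19.24)

Paired design: SE = s_d/√n = 47.8/√40 = 7.5578.
t* = 1.304; margin of error = 1.304 × 7.5578 = 9.8554.
-29.1 ± 9.8554 → (-38.96, -19.24).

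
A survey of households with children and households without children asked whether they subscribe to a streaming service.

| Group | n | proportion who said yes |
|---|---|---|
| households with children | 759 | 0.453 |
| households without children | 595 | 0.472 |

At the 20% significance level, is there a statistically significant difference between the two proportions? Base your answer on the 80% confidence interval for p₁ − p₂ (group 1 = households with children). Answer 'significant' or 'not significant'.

SE₁ = √(p̂₁(1−p̂₁)/n₁) = √(0.4530·0.5470/759) = 0.01807; SE₂ = √(0.4720·0.5280/595) = 0.02047.
Independent samples: SE of the difference = √(SE₁² + SE₂²) = √(0.0003265249 + 0.0004190209) = 0.02730.
z* for 80% confidence is 1.282, so the margin of error is 1.282 × 0.02730 = 0.03500.
Point estimate p̂₁ − p̂₂ = 0.4530 − 0.4720 = -0.0190.
-0.0190 ± 0.03500 → (-0.05400, 0.01600).
The interval (-0.05400, 0.01600) contains 0, so the difference is not significant.

not significant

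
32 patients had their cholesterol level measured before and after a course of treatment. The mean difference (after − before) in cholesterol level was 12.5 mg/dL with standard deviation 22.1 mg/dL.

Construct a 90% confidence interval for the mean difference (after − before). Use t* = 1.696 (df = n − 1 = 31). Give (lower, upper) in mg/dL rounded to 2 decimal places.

(5.87, 19.13)

This is a matched-pairs design, so SE = s_d/√n = 22.1/√32 = 3.9068.
Margin = 1.696 × 3.9068 = 6.6259; the interval is 12.5 ± 6.6259 = (5.87, 19.13).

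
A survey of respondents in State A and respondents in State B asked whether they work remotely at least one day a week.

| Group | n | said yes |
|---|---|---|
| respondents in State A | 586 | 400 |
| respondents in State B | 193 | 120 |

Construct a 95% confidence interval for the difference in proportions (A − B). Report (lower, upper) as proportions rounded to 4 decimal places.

(-0.0173, 0.1389)

First, p̂₁ = 400/586 = 0.6826; p̂₂ = 120/193 = 0.6218.
The two standard errors are √(0.6826×0.3174/586) = 0.01923 and √(0.6218×0.3782/193) = 0.03491.
Because the samples are independent, SE_diff = √(0.01923² + 0.03491²) = 0.03986.
Using z* = 1.960 for 95%, ME = 1.960 × 0.03986 = 0.07813.
p̂₁ − p̂₂ = 0.0608; interval 0.0608 ± 0.07813 gives (-0.0173, 0.1389).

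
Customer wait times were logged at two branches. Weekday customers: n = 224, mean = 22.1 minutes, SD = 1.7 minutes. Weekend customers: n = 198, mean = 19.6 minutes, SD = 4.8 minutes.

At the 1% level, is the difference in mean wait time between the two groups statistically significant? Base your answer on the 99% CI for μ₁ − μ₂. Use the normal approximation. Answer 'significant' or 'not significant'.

significant

Per-group SEs: s₁/√n₁ = 1.7/√224 = 0.1136, s₂/√n₂ = 4.8/√198 = 0.3411.
Unpooled SE of the difference: √(0.01290496 + 0.11634921) = 0.3595.
Margin of error = z* · SE = 2.576 × 0.3595 = 0.9261.
x̄₁ − x̄₂ = 22.1 − 19.6 = 2.5000.
CI: 2.5000 ± 0.9261 = (1.5739, 3.4261).
The interval (1.5739, 3.4261) does not contain 0, so the difference is significant.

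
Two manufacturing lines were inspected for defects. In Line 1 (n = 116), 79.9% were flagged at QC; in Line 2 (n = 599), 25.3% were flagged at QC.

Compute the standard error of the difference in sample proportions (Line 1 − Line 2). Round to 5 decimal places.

0.04123

The two standard errors are √(0.7990×0.2010/116) = 0.03721 and √(0.2530×0.7470/599) = 0.01776.
Because the samples are independent, SE_diff = √(0.03721² + 0.01776²) = 0.04123.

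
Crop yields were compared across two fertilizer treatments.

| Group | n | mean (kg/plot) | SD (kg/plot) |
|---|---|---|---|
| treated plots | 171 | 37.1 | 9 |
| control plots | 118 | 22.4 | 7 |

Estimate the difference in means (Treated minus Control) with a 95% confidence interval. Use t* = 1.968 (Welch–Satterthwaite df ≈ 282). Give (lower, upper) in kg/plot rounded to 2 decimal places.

SE₁ = s₁/√n₁ = 9/√171 = 0.6882; SE₂ = 7/√118 = 0.6444.
Independent samples, unequal variances: SE_diff = √(SE₁² + SE₂²) = √(0.47361924 + 0.41525136) = 0.9428.
t* = 1.968, so margin of error = 1.968 × 0.9428 = 1.8554.
Difference in means = 37.1 − 22.4 = 14.7000.
14.7000 ± 1.8554 → (12.84, 16.56).

(12.84, 16.56)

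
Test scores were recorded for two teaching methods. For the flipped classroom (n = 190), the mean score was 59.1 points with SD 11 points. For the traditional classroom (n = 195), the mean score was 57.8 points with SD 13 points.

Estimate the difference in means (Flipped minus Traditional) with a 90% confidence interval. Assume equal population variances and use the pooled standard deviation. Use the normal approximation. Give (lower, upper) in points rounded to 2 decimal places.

Pooled variance s_p² = [189·11² + 194·13²] / (190+195−2) = 145.3133, so s_p = 12.0546.
SE_diff = s_p·√(1/n₁ + 1/n₂) = 12.0546·√(1/190 + 1/195) = 1.2288.
z* = 1.645; margin = 1.645 × 1.2288 = 2.0214.
Difference = 59.1 − 57.8 = 1.3000.
1.3000 ± 2.0214 → (-0.72, 3.32).

(-0.72, 3.32)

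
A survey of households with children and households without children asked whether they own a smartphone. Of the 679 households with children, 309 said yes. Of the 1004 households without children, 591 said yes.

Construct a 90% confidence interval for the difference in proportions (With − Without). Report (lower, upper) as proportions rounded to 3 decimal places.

(-0.174, -0.093)

p̂₁ = 309/679 = 0.4551 and p̂₂ = 591/1004 = 0.5886.
SE₁ = √(p̂₁(1−p̂₁)/n₁) = √(0.4551·0.5449/679) = 0.01911; SE₂ = √(0.5886·0.4114/1004) = 0.01553.
Independent samples: SE of the difference = √(SE₁² + SE₂²) = √(0.0003651921 + 0.0002411809) = 0.02462.
z* for 90% confidence is 1.645, so the margin of error is 1.645 × 0.02462 = 0.04050.
Point estimate p̂₁ − p̂₂ = 0.4551 − 0.5886 = -0.1335.
-0.1335 ± 0.04050 → (-0.174, -0.093).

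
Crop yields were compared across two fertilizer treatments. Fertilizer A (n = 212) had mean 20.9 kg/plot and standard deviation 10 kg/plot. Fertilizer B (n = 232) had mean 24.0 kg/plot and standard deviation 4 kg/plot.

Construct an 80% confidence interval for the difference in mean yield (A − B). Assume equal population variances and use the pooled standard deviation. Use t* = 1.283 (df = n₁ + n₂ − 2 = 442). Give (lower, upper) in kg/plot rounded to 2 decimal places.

(-4.01, -2.19)

s_p = √[((n₁−1)s₁² + (n₂−1)s₂²)/(n₁+n₂−2)] = √[(211·10² + 231·4²)/442] = 7.4900.
SE = 7.4900·√(1/212 + 1/232) = 0.7116.
With t* = 1.283, margin = 1.283 × 0.7116 = 0.9130.
x̄₁ − x̄₂ = 20.9 − 24.0 = -3.1000; interval -3.1000 ± 0.9130 = (-4.01, -2.19).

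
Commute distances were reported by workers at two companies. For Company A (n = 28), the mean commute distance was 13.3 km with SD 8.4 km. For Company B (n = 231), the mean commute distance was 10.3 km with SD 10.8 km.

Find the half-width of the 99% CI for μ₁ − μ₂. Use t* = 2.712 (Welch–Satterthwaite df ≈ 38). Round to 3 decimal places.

Per-group SEs: s₁/√n₁ = 8.4/√28 = 1.5875, s₂/√n₂ = 10.8/√231 = 0.7106.
Unpooled SE of the difference: √(2.52015625 + 0.50495236) = 1.7393.
Margin of error = t* · SE = 2.712 × 1.7393 = 4.7170.

4.717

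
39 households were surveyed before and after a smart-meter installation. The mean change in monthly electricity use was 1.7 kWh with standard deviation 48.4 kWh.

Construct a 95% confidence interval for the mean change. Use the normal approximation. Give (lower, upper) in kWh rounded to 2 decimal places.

Paired design: SE = s_d/√n = 48.4/√39 = 7.7502.
z* = 1.960; margin of error = 1.960 × 7.7502 = 15.1904.
1.7 ± 15.1904 → (-13.49, 16.89).

(-13.49, 16.89)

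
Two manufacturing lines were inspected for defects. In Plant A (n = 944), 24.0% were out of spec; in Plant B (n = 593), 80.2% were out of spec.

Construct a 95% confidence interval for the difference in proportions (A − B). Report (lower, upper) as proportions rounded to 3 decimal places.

(-0.604, -0.520)

Each SE is √(p̂(1−p̂)/n): √(0.2400·0.7600/944) = 0.01390 and √(0.8020·0.1980/593) = 0.01636.
SE(p̂₁ − p̂₂) = √(SE₁² + SE₂²) = √(0.00019321 + 0.0002676496) = 0.02147, since the two samples are independent.
At 95% confidence z* = 1.960; margin = 1.960 × 0.02147 = 0.04208.
The difference is 0.2400 − 0.8020 = -0.5620, so the interval is -0.5620 ± 0.04208 = (-0.604, -0.520).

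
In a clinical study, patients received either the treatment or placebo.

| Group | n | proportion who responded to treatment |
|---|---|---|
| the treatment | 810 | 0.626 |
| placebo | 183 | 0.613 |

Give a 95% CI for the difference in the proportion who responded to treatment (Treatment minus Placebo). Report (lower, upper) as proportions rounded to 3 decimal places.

(-0.065, 0.091)

Each SE is √(p̂(1−p̂)/n): √(0.6260·0.3740/810) = 0.01700 and √(0.6130·0.3870/183) = 0.03600.
SE(p̂₁ − p̂₂) = √(SE₁² + SE₂²) = √(0.000289 + 0.001296) = 0.03981, since the two samples are independent.
At 95% confidence z* = 1.960; margin = 1.960 × 0.03981 = 0.07803.
The difference is 0.6260 − 0.6130 = 0.0130, so the interval is 0.0130 ± 0.07803 = (-0.065, 0.091).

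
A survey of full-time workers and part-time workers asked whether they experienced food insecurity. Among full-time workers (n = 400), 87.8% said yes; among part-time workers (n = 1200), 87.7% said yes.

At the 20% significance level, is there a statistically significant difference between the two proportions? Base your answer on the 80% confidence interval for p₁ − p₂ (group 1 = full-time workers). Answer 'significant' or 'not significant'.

not significant

Each SE is √(p̂(1−p̂)/n): √(0.8780·0.1220/400) = 0.01636 and √(0.8770·0.1230/1200) = 0.00948.
SE(p̂₁ − p̂₂) = √(SE₁² + SE₂²) = √(0.0002676496 + 0.0000898704) = 0.01891, since the two samples are independent.
At 80% confidence z* = 1.282; margin = 1.282 × 0.01891 = 0.02424.
The difference is 0.8780 − 0.8770 = 0.0010, so the interval is 0.0010 ± 0.02424 = (-0.02324, 0.02524).
The interval (-0.02324, 0.02524) contains 0, so the difference is not significant.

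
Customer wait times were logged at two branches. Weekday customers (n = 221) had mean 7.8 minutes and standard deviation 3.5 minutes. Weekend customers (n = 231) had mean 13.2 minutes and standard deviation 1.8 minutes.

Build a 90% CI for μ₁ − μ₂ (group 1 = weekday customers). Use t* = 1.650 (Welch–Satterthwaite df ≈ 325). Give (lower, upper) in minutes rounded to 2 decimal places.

Standard errors of each mean: 3.5/√221 = 0.2354 and 1.8/√231 = 0.1184.
SE(x̄₁ − x̄₂) = √(0.2354² + 0.1184²) = 0.2635 for independent samples with unequal variances.
With t* = 1.650, the margin is 1.650 × 0.2635 = 0.4348.
x̄₁ − x̄₂ = 7.8 − 13.2 = -5.4000; the interval is -5.4000 ± 0.4348 = (-5.83, -4.97).

(-5.83, -4.97)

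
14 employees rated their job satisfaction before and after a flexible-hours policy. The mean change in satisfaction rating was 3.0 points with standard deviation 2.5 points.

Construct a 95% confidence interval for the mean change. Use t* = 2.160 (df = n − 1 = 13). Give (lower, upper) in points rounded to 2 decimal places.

(1.56, 4.44)

Paired design: SE = s_d/√n = 2.5/√14 = 0.6682.
t* = 2.160; margin of error = 2.160 × 0.6682 = 1.4433.
3.0 ± 1.4433 → (1.56, 4.44).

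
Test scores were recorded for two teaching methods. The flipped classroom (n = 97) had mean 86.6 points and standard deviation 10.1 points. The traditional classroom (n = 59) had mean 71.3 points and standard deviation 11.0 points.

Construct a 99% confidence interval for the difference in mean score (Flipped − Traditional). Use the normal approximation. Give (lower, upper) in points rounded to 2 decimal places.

(10.76, 19.84)

SE₁ = s₁/√n₁ = 10.1/√97 = 1.0255; SE₂ = 11.0/√59 = 1.4321.
Independent samples, unequal variances: SE_diff = √(SE₁² + SE₂²) = √(1.05165025 + 2.05091041) = 1.7614.
z* = 2.576, so margin of error = 2.576 × 1.7614 = 4.5374.
Difference in means = 86.6 − 71.3 = 15.3000.
15.3000 ± 4.5374 → (10.76, 19.84).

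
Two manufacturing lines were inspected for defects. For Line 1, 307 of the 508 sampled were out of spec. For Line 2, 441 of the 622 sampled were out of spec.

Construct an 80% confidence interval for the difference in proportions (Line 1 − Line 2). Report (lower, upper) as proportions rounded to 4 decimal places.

(-0.1410, -0.0684)

p̂₁ = 307/508 = 0.6043 and p̂₂ = 441/622 = 0.7090.
SE₁ = √(p̂₁(1−p̂₁)/n₁) = √(0.6043·0.3957/508) = 0.02170; SE₂ = √(0.7090·0.2910/622) = 0.01821.
Independent samples: SE of the difference = √(SE₁² + SE₂²) = √(0.00047089 + 0.0003316041) = 0.02833.
z* for 80% confidence is 1.282, so the margin of error is 1.282 × 0.02833 = 0.03632.
Point estimate p̂₁ − p̂₂ = 0.6043 − 0.7090 = -0.1047.
-0.1047 ± 0.03632 → (-0.1410, -0.0684).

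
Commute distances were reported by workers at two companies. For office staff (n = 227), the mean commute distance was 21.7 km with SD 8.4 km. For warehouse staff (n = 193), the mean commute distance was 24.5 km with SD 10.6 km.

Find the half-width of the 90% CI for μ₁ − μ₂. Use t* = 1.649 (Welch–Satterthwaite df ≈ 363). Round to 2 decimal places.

1.56

Standard errors of each mean: 8.4/√227 = 0.5575 and 10.6/√193 = 0.7630.
SE(x̄₁ − x̄₂) = √(0.5575² + 0.7630²) = 0.9450 for independent samples with unequal variances.
With t* = 1.649, the margin is 1.649 × 0.9450 = 1.5583.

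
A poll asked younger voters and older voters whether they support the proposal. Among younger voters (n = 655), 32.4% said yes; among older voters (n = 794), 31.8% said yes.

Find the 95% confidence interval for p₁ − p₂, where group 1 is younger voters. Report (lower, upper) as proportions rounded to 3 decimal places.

(-0.042, 0.054)

The two standard errors are √(0.3240×0.6760/655) = 0.01829 and √(0.3180×0.6820/794) = 0.01653.
Because the samples are independent, SE_diff = √(0.01829² + 0.01653²) = 0.02465.
Using z* = 1.960 for 95%, ME = 1.960 × 0.02465 = 0.04831.
p̂₁ − p̂₂ = 0.0060; interval 0.0060 ± 0.04831 gives (-0.042, 0.054).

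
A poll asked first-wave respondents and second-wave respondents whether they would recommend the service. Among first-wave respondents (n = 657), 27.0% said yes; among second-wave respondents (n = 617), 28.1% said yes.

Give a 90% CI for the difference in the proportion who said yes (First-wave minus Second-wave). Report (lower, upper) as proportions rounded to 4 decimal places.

SE₁ = √(p̂₁(1−p̂₁)/n₁) = √(0.2700·0.7300/657) = 0.01732; SE₂ = √(0.2810·0.7190/617) = 0.01810.
Independent samples: SE of the difference = √(SE₁² + SE₂²) = √(0.0002999824 + 0.00032761) = 0.02505.
z* for 90% confidence is 1.645, so the margin of error is 1.645 × 0.02505 = 0.04121.
Point estimate p̂₁ − p̂₂ = 0.2700 − 0.2810 = -0.0110.
-0.0110 ± 0.04121 → (-0.0522, 0.0302).

(-0.0522, 0.0302)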